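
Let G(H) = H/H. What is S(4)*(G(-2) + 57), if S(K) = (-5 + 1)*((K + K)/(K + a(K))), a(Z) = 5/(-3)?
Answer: -5568/7 ≈ -795.43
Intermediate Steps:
a(Z) = -5/3 (a(Z) = 5*(-1/3) = -5/3)
G(H) = 1
S(K) = -8*K/(-5/3 + K) (S(K) = (-5 + 1)*((K + K)/(K - 5/3)) = -4*2*K/(-5/3 + K) = -8*K/(-5/3 + K))
S(4)*(G(-2) + 57) = (-24*4/(-5 + 3*4))*(1 + 57) = -24*4/(-5 + 12)*58 = -24*4/7*58 = -24*4*1/7*58 = -96/7*58 = -5568/7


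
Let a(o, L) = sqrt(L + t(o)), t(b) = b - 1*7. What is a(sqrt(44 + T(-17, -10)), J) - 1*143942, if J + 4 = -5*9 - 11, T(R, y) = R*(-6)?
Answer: -143942 + I*sqrt(67 - sqrt(146)) ≈ -1.4394e+5 + 7.4106*I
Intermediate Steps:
t(b) = -7 + b (t(b) = b - 7 = -7 + b)
T(R, y) = -6*R
J = -60 (J = -4 + (-5*9 - 11) = -4 + (-45 - 11) = -4 - 56 = -60)
a(o, L) = sqrt(-7 + L + o) (a(o, L) = sqrt(L + (-7 + o)) = sqrt(-7 + L + o))
a(sqrt(44 + T(-17, -10)), J) - 1*143942 = sqrt(-7 - 60 + sqrt(44 - 6*(-17))) - 1*143942 = sqrt(-7 - 60 + sqrt(44 + 102)) - 143942 = sqrt(-7 - 60 + sqrt(146)) - 143942 = sqrt(-67 + sqrt(146)) - 143942 = -143942 + sqrt(-67 + sqrt(146))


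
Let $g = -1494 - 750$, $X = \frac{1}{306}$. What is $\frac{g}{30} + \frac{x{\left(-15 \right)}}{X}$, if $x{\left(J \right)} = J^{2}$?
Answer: $\frac{343876}{5} \approx 68775.0$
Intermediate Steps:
$X = \frac{1}{306} \approx 0.003268$
$g = -2244$ ($g = -1494 - 750 = -2244$)
$\frac{g}{30} + \frac{x{\left(-15 \right)}}{X} = - \frac{2244}{30} + \left(-15\right)^{2} \frac{1}{\frac{1}{306}} = \left(-2244\right) \frac{1}{30} + 225 \cdot 306 = - \frac{374}{5} + 68850 = \frac{343876}{5}$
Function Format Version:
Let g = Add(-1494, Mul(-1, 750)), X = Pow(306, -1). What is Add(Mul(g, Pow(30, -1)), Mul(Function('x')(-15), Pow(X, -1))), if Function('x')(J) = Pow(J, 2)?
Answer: Rational(343876, 5) ≈ 68775.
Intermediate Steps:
X = Rational(1, 306) ≈ 0.0032680
g = -2244 (g = Add(-1494, -750) = -2244)
Add(Mul(g, Pow(30, -1)), Mul(Function('x')(-15), Pow(X, -1))) = Add(Mul(-2244, Pow(30, -1)), Mul(Pow(-15, 2), Pow(Rational(1, 306), -1))) = Add(Mul(-2244, Rational(1, 30)), Mul(225, 306)) = Add(Rational(-374, 5), 68850) = Rational(343876, 5)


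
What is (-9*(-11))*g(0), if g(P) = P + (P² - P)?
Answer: 0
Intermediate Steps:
g(P) = P²
(-9*(-11))*g(0) = -9*(-11)*0² = 99*0 = 0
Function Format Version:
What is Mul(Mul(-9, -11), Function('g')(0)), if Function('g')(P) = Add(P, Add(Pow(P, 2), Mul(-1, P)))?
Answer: 0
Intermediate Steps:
Function('g')(P) = Pow(P, 2)
Mul(Mul(-9, -11), Function('g')(0)) = Mul(Mul(-9, -11), Pow(0, 2)) = Mul(99, 0) = 0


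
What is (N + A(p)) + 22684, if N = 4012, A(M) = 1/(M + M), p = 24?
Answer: 1281409/48 ≈ 26696.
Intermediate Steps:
A(M) = 1/(2*M)
(N + A(p)) + 22684 = (4012 + (1/2)/24) + 22684 = (4012 + (1/2)*(1/24)) + 22684 = (4012 + 1/48) + 22684 = 192577/48 + 22684 = 1281409/48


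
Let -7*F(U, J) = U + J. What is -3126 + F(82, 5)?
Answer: -21969/7 ≈ -3138.4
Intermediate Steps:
F(U, J) = -J/7 - U/7 (F(U, J) = -(U + J)/7 = -(J + U)/7 = -J/7 - U/7)
-3126 + F(82, 5) = -3126 + (-1/7*5 - 1/7*82) = -3126 + (-5/7 - 82/7) = -3126 - 87/7 = -21969/7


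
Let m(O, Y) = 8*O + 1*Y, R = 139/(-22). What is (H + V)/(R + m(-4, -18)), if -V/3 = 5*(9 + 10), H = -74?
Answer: 7898/1239 ≈ 6.3745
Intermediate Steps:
R = -139/22 (R = 139*(-1/22) = -139/22 ≈ -6.3182)
m(O, Y) = Y + 8*O (m(O, Y) = 8*O + Y = Y + 8*O)
V = -285 (V = -15*(9 + 10) = -15*19 = -3*95 = -285)
(H + V)/(R + m(-4, -18)) = (-74 - 285)/(-139/22 + (-18 + 8*(-4))) = -359/(-139/22 + (-18 - 32)) = -359/(-139/22 - 50) = -359/(-1239/22) = -359*(-22/1239) = 7898/1239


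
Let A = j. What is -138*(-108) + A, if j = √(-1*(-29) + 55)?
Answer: 14904 + 2*√21 ≈ 14913.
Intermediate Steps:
j = 2*√21 (j = √(29 + 55) = √84 = 2*√21 ≈ 9.1651)
A = 2*√21 ≈ 9.1651
-138*(-108) + A = -138*(-108) + 2*√21 = 14904 + 2*√21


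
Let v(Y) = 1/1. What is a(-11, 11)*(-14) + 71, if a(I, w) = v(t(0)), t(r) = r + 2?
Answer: 57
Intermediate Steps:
t(r) = 2 + r
v(Y) = 1
a(I, w) = 1
a(-11, 11)*(-14) + 71 = 1*(-14) + 71 = -14 + 71 = 57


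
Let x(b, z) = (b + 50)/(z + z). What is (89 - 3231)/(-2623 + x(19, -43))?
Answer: 270212/225647 ≈ 1.1975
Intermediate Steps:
x(b, z) = (50 + b)/(2*z) (x(b, z) = (50 + b)/((2*z)) = (50 + b)*(1/(2*z)) = (50 + b)/(2*z))
(89 - 3231)/(-2623 + x(19, -43)) = (89 - 3231)/(-2623 + (1/2)*(50 + 19)/(-43)) = -3142/(-2623 + (1/2)*(-1/43)*69) = -3142/(-2623 - 69/86) = -3142/(-225647/86) = -3142*(-86/225647) = 270212/225647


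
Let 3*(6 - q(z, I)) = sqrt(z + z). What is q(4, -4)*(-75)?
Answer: -450 + 50*sqrt(2) ≈ -379.29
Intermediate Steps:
q(z, I) = 6 - sqrt(2)*sqrt(z)/3 (q(z, I) = 6 - sqrt(z + z)/3 = 6 - sqrt(2)*sqrt(z)/3)
q(4, -4)*(-75) = (6 - sqrt(2)*sqrt(4)/3)*(-75) = (6 - 1/3*sqrt(2)*2)*(-75) = (6 - 2*sqrt(2)/3)*(-75) = -450 + 50*sqrt(2)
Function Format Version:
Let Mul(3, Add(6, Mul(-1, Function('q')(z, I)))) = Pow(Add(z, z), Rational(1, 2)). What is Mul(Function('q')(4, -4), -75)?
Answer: Add(-450, Mul(50, Pow(2, Rational(1, 2)))) ≈ -379.29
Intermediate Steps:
Function('q')(z, I) = Add(6, Mul(Rational(-1, 3), Pow(2, Rational(1, 2)), Pow(z, Rational(1, 2)))) (Function('q')(z, I) = Add(6, Mul(Rational(-1, 3), Pow(Add(z, z), Rational(1, 2)))) = Add(6, Mul(Rational(-1, 3), Pow(Mul(2, z), Rational(1, 2)))) = Add(6, Mul(Rational(-1, 3), Mul(Pow(2, Rational(1, 2)), Pow(z, Rational(1, 2))))) = Add(6, Mul(Rational(-1, 3), Pow(2, Rational(1, 2)), Pow(z, Rational(1, 2)))))
Mul(Function('q')(4, -4), -75) = Mul(Add(6, Mul(Rational(-1, 3), Pow(2, Rational(1, 2)), Pow(4, Rational(1, 2)))), -75) = Mul(Add(6, Mul(Rational(-1, 3), Pow(2, Rational(1, 2)), 2)), -75) = Mul(Add(6, Mul(Rational(-2, 3), Pow(2, Rational(1, 2)))), -75) = Add(-450, Mul(50, Pow(2, Rational(1, 2))))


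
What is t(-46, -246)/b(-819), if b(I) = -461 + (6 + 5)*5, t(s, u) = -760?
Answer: 380/203 ≈ 1.8719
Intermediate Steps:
b(I) = -406 (b(I) = -461 + 11*5 = -461 + 55 = -406)
t(-46, -246)/b(-819) = -760/(-406) = -760*(-1/406) = 380/203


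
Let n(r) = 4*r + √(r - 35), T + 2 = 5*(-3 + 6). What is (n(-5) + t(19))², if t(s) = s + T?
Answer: 104 + 48*I*√10 ≈ 104.0 + 151.79*I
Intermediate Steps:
T = 13 (T = -2 + 5*(-3 + 6) = -2 + 5*3 = -2 + 15 = 13)
t(s) = 13 + s (t(s) = s + 13 = 13 + s)
n(r) = √(-35 + r) + 4*r (n(r) = 4*r + √(-35 + r) = √(-35 + r) + 4*r)
(n(-5) + t(19))² = ((√(-35 - 5) + 4*(-5)) + (13 + 19))² = ((√(-40) - 20) + 32)² = ((2*I*√10 - 20) + 32)² = ((-20 + 2*I*√10) + 32)² = (12 + 2*I*√10)²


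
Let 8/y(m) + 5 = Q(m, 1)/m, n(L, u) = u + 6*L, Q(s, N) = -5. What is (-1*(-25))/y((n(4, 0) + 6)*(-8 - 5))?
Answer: -9725/624 ≈ -15.585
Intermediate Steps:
y(m) = 8/(-5 - 5/m)
(-1*(-25))/y((n(4, 0) + 6)*(-8 - 5)) = (-1*(-25))/((-8*((0 + 6*4) + 6)*(-8 - 5)/(5 + 5*(((0 + 6*4) + 6)*(-8 - 5))))) = 25/((-8*((0 + 24) + 6)*(-13)/(5 + 5*(((0 + 24) + 6)*(-13))))) = 25/((-8*(24 + 6)*(-13)/(5 + 5*((24 + 6)*(-13))))) = 25/((-8*30*(-13)/(5 + 5*(30*(-13))))) = 25/((-8*(-390)/(5 + 5*(-390)))) = 25/((-8*(-390)/(5 - 1950))) = 25/((-8*(-390)/(-1945))) = 25/((-8*(-390)*(-1/1945))) = 25/(-624/389) = 25*(-389/624) = -9725/624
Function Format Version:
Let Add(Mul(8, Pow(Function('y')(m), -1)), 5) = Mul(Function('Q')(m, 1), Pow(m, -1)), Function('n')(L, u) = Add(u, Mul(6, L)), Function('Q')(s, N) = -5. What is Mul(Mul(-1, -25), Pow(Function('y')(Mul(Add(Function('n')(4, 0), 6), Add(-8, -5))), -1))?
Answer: Rational(-9725, 624) ≈ -15.585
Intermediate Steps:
Function('y')(m) = Mul(8, Pow(Add(-5, Mul(-5, Pow(m, -1))), -1))
Mul(Mul(-1, -25), Pow(Function('y')(Mul(Add(Function('n')(4, 0), 6), Add(-8, -5))), -1)) = Mul(Mul(-1, -25), Pow(Mul(-8, Mul(Add(Add(0, Mul(6, 4)), 6), Add(-8, -5)), Pow(Add(5, Mul(5, Mul(Add(Add(0, Mul(6, 4)), 6), Add(-8, -5)))), -1)), -1)) = Mul(25, Pow(Mul(-8, Mul(Add(Add(0, 24), 6), -13), Pow(Add(5, Mul(5, Mul(Add(Add(0, 24), 6), -13))), -1)), -1)) = Mul(25, Pow(Mul(-8, Mul(Add(24, 6), -13), Pow(Add(5, Mul(5, Mul(Add(24, 6), -13))), -1)), -1)) = Mul(25, Pow(Mul(-8, Mul(30, -13), Pow(Add(5, Mul(5, Mul(30, -13))), -1)), -1)) = Mul(25, Pow(Mul(-8, -390, Pow(Add(5, Mul(5, -390)), -1)), -1)) = Mul(25, Pow(Mul(-8, -390, Pow(Add(5, -1950), -1)), -1)) = Mul(25, Pow(Mul(-8, -390, Pow(-1945, -1)), -1)) = Mul(25, Pow(Mul(-8, -390, Rational(-1, 1945)), -1)) = Mul(25, Pow(Rational(-624, 389), -1)) = Mul(25, Rational(-389, 624)) = Rational(-9725, 624)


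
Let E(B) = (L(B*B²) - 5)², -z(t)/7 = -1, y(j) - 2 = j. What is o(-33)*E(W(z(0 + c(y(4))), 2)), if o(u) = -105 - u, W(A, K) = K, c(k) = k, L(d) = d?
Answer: -648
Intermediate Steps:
y(j) = 2 + j
z(t) = 7 (z(t) = -7*(-1) = 7)
E(B) = (-5 + B³)² (E(B) = (B*B² - 5)² = (B³ - 5)² = (-5 + B³)²)
o(-33)*E(W(z(0 + c(y(4))), 2)) = (-105 - 1*(-33))*(-5 + 2³)² = (-105 + 33)*(-5 + 8)² = -72*3² = -72*9 = -648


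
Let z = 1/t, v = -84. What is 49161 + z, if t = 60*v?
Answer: 247771439/5040 ≈ 49161.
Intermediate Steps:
t = -5040 (t = 60*(-84) = -5040)
z = -1/5040 (z = 1/(-5040) = -1/5040 ≈ -0.00019841)
49161 + z = 49161 - 1/5040 = 247771439/5040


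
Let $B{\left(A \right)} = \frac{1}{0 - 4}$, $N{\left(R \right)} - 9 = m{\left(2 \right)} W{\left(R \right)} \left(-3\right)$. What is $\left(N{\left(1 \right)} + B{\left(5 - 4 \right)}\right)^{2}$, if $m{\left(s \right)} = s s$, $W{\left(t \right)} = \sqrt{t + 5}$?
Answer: $\frac{15049}{16} - 210 \sqrt{6} \approx 426.17$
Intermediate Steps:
$W{\left(t \right)} = \sqrt{5 + t}$
$m{\left(s \right)} = s^{2}$
$N{\left(R \right)} = 9 - 12 \sqrt{5 + R}$ ($N{\left(R \right)} = 9 + 2^{2} \sqrt{5 + R} \left(-3\right) = 9 + 4 \sqrt{5 + R} \left(-3\right) = 9 - 12 \sqrt{5 + R}$)
$B{\left(A \right)} = - \frac{1}{4}$ ($B{\left(A \right)} = \frac{1}{-4} = - \frac{1}{4}$)
$\left(N{\left(1 \right)} + B{\left(5 - 4 \right)}\right)^{2} = \left(\left(9 - 12 \sqrt{5 + 1}\right) - \frac{1}{4}\right)^{2} = \left(\left(9 - 12 \sqrt{6}\right) - \frac{1}{4}\right)^{2} = \left(\frac{35}{4} - 12 \sqrt{6}\right)^{2}$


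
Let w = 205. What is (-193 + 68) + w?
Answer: 80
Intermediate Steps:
(-193 + 68) + w = (-193 + 68) + 205 = -125 + 205 = 80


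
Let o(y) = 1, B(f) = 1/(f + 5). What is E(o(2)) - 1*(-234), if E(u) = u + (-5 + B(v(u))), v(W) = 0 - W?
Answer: 921/4 ≈ 230.25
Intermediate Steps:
v(W) = -W
B(f) = 1/(5 + f)
E(u) = -5 + u + 1/(5 - u) (E(u) = u + (-5 + 1/(5 - u)) = -5 + u + 1/(5 - u))
E(o(2)) - 1*(-234) = (-5 + 1 - 1/(-5 + 1)) - 1*(-234) = (-5 + 1 - 1/(-4)) + 234 = (-5 + 1 - 1*(-¼)) + 234 = (-5 + 1 + ¼) + 234 = -15/4 + 234 = 921/4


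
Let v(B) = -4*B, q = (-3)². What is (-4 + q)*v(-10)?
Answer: 200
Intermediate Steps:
q = 9
(-4 + q)*v(-10) = (-4 + 9)*(-4*(-10)) = 5*40 = 200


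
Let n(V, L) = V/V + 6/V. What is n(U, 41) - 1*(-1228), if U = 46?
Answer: 28270/23 ≈ 1229.1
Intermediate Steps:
n(V, L) = 1 + 6/V
n(U, 41) - 1*(-1228) = (6 + 46)/46 - 1*(-1228) = (1/46)*52 + 1228 = 26/23 + 1228 = 28270/23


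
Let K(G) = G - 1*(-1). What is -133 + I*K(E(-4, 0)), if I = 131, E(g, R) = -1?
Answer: -133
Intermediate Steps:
K(G) = 1 + G (K(G) = G + 1 = 1 + G)
-133 + I*K(E(-4, 0)) = -133 + 131*(1 - 1) = -133 + 131*0 = -133 + 0 = -133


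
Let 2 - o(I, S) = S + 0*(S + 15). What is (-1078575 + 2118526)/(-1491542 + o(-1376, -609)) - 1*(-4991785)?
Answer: 7442405961884/1490931 ≈ 4.9918e+6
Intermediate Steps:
o(I, S) = 2 - S (o(I, S) = 2 - (S + 0*(S + 15)) = 2 - (S + 0*(15 + S)) = 2 - (S + 0) = 2 - S)
(-1078575 + 2118526)/(-1491542 + o(-1376, -609)) - 1*(-4991785) = (-1078575 + 2118526)/(-1491542 + (2 - 1*(-609))) - 1*(-4991785) = 1039951/(-1491542 + (2 + 609)) + 4991785 = 1039951/(-1491542 + 611) + 4991785 = 1039951/(-1490931) + 4991785 = 1039951*(-1/1490931) + 4991785 = -1039951/1490931 + 4991785 = 7442405961884/1490931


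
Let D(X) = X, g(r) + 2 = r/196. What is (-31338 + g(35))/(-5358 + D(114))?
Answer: 15395/2576 ≈ 5.9763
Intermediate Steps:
g(r) = -2 + r/196
(-31338 + g(35))/(-5358 + D(114)) = (-31338 + (-2 + (1/196)*35))/(-5358 + 114) = (-31338 + (-2 + 5/28))/(-5244) = (-31338 - 51/28)*(-1/5244) = -877515/28*(-1/5244) = 15395/2576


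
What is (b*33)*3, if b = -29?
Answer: -2871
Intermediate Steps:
(b*33)*3 = -29*33*3 = -957*3 = -2871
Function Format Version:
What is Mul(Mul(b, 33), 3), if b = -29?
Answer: -2871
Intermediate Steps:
Mul(Mul(b, 33), 3) = Mul(Mul(-29, 33), 3) = Mul(-957, 3) = -2871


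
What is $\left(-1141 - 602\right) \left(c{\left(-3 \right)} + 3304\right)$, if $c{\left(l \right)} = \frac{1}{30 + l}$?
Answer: $- \frac{51830429}{9} \approx -5.7589 \cdot 10^{6}$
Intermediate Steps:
$\left(-1141 - 602\right) \left(c{\left(-3 \right)} + 3304\right) = \left(-1141 - 602\right) \left(\frac{1}{30 - 3} + 3304\right) = - 1743 \left(\frac{1}{27} + 3304\right) = \left(-1743\right) \frac{89209}{27} = - \frac{51830429}{9}$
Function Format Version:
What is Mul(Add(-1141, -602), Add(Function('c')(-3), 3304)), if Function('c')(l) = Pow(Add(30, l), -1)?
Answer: Rational(-51830429, 9) ≈ -5.7589e+6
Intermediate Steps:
Mul(Add(-1141, -602), Add(Function('c')(-3), 3304)) = Mul(Add(-1141, -602), Add(Pow(Add(30, -3), -1), 3304)) = Mul(-1743, Add(Pow(27, -1), 3304)) = Mul(-1743, Add(Rational(1, 27), 3304)) = Mul(-1743, Rational(89209, 27)) = Rational(-51830429, 9)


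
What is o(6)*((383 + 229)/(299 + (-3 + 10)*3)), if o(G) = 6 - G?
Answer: 0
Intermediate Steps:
o(6)*((383 + 229)/(299 + (-3 + 10)*3)) = (6 - 1*6)*((383 + 229)/(299 + (-3 + 10)*3)) = (6 - 6)*(612/(299 + 7*3)) = 0*(612/(299 + 21)) = 0*(612/320) = 0*(612*(1/320)) = 0*(153/80) = 0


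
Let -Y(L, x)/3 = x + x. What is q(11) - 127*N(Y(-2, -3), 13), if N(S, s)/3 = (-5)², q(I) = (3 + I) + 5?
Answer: -9506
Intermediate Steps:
Y(L, x) = -6*x (Y(L, x) = -3*(x + x) = -6*x)
q(I) = 8 + I
N(S, s) = 75 (N(S, s) = 3*(-5)² = 3*25 = 75)
q(11) - 127*N(Y(-2, -3), 13) = (8 + 11) - 127*75 = 19 - 9525 = -9506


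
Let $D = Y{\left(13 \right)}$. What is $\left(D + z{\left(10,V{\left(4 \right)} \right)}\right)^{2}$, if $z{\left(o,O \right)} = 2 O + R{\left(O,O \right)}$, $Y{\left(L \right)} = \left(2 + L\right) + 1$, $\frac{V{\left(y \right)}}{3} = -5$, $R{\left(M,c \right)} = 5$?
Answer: $81$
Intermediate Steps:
$V{\left(y \right)} = -15$ ($V{\left(y \right)} = 3 \left(-5\right) = -15$)
$Y{\left(L \right)} = 3 + L$
$z{\left(o,O \right)} = 5 + 2 O$ ($z{\left(o,O \right)} = 2 O + 5 = 5 + 2 O$)
$D = 16$ ($D = 3 + 13 = 16$)
$\left(D + z{\left(10,V{\left(4 \right)} \right)}\right)^{2} = \left(16 + \left(5 + 2 \left(-15\right)\right)\right)^{2} = \left(16 + \left(5 - 30\right)\right)^{2} = \left(16 - 25\right)^{2} = \left(-9\right)^{2} = 81$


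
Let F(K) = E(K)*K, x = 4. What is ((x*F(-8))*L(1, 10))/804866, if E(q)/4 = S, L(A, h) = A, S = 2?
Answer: -128/402433 ≈ -0.00031807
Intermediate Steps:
E(q) = 8 (E(q) = 4*2 = 8)
F(K) = 8*K
((x*F(-8))*L(1, 10))/804866 = ((4*(8*(-8)))*1)/804866 = ((4*(-64))*1)*(1/804866) = -256*1*(1/804866) = -256*1/804866 = -128/402433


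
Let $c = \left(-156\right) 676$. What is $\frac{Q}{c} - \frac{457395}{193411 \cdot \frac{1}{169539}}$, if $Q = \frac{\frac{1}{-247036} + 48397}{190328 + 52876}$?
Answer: $- \frac{163772896394200040885618507}{408471885562578010368} \approx -4.0094 \cdot 10^{5}$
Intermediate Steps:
$Q = \frac{3985267097}{20026714448}$ ($Q = \frac{- \frac{1}{247036} + 48397}{243204} = \frac{11955801291}{247036} \cdot \frac{1}{243204} = \frac{3985267097}{20026714448} \approx 0.199$)
$c = -105456$
$\frac{Q}{c} - \frac{457395}{193411 \cdot \frac{1}{169539}} = \frac{3985267097}{20026714448 \left(-105456\right)} - \frac{457395}{193411 \cdot \frac{1}{169539}} = \frac{3985267097}{20026714448} \left(- \frac{1}{105456}\right) - \frac{457395}{193411 \cdot \frac{1}{169539}} = - \frac{3985267097}{2111937198828288} - \frac{457395}{\frac{193411}{169539}} = - \frac{3985267097}{2111937198828288} - \frac{77546290905}{193411} = - \frac{163772896394200040885618507}{408471885562578010368}$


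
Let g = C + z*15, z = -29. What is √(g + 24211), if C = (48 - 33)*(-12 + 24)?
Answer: 2*√5989 ≈ 154.78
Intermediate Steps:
C = 180 (C = 15*12 = 180)
g = -255 (g = 180 - 29*15 = 180 - 435 = -255)
√(g + 24211) = √(-255 + 24211) = √23956 = 2*√5989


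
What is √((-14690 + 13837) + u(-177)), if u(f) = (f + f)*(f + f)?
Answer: √124463 ≈ 352.79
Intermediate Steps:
u(f) = 4*f² (u(f) = (2*f)*(2*f) = 4*f²)
√((-14690 + 13837) + u(-177)) = √((-14690 + 13837) + 4*(-177)²) = √(-853 + 4*31329) = √(-853 + 125316) = √124463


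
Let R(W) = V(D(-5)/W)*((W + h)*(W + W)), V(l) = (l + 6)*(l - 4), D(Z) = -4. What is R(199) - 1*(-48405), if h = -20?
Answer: -331183405/199 ≈ -1.6642e+6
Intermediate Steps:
V(l) = (-4 + l)*(6 + l) (V(l) = (6 + l)*(-4 + l) = (-4 + l)*(6 + l))
R(W) = 2*W*(-20 + W)*(-24 - 8/W + 16/W²) (R(W) = (-24 + (-4/W)² + 2*(-4/W))*((W - 20)*(W + W)) = (-24 + 16/W² - 8/W)*((-20 + W)*(2*W)) = (-24 - 8/W + 16/W²)*(2*W*(-20 + W)) = 2*W*(-20 + W)*(-24 - 8/W + 16/W²))
R(199) - 1*(-48405) = (352 - 640/199 - 48*199² + 944*199) - 1*(-48405) = (352 - 640*1/199 - 48*39601 + 187856) + 48405 = (352 - 640/199 - 1900848 + 187856) + 48405 = -340816000/199 + 48405 = -331183405/199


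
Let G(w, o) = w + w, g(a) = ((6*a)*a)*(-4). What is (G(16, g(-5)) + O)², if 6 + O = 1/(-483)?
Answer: 157678249/233289 ≈ 675.89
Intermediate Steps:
g(a) = -24*a² (g(a) = (6*a²)*(-4) = -24*a²)
O = -2899/483 (O = -6 + 1/(-483) = -6 - 1/483 = -2899/483 ≈ -6.0021)
G(w, o) = 2*w
(G(16, g(-5)) + O)² = (2*16 - 2899/483)² = (32 - 2899/483)² = (12557/483)² = 157678249/233289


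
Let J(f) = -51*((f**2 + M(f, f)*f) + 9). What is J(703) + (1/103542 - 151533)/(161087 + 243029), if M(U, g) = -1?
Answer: -1053157039308798965/41842978872 ≈ -2.5169e+7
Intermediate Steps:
J(f) = -459 - 51*f**2 + 51*f (J(f) = -51*((f**2 - f) + 9) = -51*(9 + f**2 - f) = -459 - 51*f**2 + 51*f)
J(703) + (1/103542 - 151533)/(161087 + 243029) = (-459 - 51*703**2 + 51*703) + (1/103542 - 151533)/(161087 + 243029) = (-459 - 51*494209 + 35853) + (1/103542 - 151533)/404116 = (-459 - 25204659 + 35853) - 15690029885/103542*1/404116 = -25169265 - 15690029885/41842978872 = -1053157039308798965/41842978872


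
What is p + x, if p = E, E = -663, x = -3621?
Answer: -4284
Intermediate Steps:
p = -663
p + x = -663 - 3621 = -4284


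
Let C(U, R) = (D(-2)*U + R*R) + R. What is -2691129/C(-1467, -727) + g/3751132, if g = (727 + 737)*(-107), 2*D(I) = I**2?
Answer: -848083302541/164070762548 ≈ -5.1690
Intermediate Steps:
D(I) = I**2/2
g = -156648 (g = 1464*(-107) = -156648)
C(U, R) = R + R**2 + 2*U (C(U, R) = (((1/2)*(-2)**2)*U + R*R) + R = (((1/2)*4)*U + R**2) + R = (2*U + R**2) + R = (R**2 + 2*U) + R = R + R**2 + 2*U)
-2691129/C(-1467, -727) + g/3751132 = -2691129/(-727 + (-727)**2 + 2*(-1467)) - 156648/3751132 = -2691129/(-727 + 528529 - 2934) - 156648*1/3751132 = -2691129/524868 - 39162/937783 = -2691129*1/524868 - 39162/937783 = -897043/174956 - 39162/937783 = -848083302541/164070762548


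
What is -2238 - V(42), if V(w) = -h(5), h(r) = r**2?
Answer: -2213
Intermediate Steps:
V(w) = -25 (V(w) = -1*5**2 = -1*25 = -25)
-2238 - V(42) = -2238 - 1*(-25) = -2238 + 25 = -2213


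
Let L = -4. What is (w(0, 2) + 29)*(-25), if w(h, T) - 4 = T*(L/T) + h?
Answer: -725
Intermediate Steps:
w(h, T) = h (w(h, T) = 4 + (T*(-4/T) + h) = 4 + (-4 + h) = h)
(w(0, 2) + 29)*(-25) = (0 + 29)*(-25) = 29*(-25) = -725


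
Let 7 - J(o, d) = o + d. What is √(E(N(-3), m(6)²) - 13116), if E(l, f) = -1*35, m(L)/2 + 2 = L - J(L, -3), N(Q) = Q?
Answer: I*√13151 ≈ 114.68*I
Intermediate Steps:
J(o, d) = 7 - d - o (J(o, d) = 7 - (o + d) = 7 - (d + o) = 7 + (-d - o) = 7 - d - o)
m(L) = -24 + 4*L (m(L) = -4 + 2*(L - (7 - 1*(-3) - L)) = -4 + 2*(L - (7 + 3 - L)) = -4 + 2*(L - (10 - L)) = -4 + 2*(L + (-10 + L)) = -4 + 2*(-10 + 2*L) = -4 + (-20 + 4*L) = -24 + 4*L)
E(l, f) = -35
√(E(N(-3), m(6)²) - 13116) = √(-35 - 13116) = √(-13151) = I*√13151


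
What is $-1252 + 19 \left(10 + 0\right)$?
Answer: $-1062$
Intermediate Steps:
$-1252 + 19 \left(10 + 0\right) = -1252 + 19 \cdot 10 = -1252 + 190 = -1062$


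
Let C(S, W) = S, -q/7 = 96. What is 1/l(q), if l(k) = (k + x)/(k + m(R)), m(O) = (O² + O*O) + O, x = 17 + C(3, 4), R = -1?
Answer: 671/652 ≈ 1.0291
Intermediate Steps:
q = -672 (q = -7*96 = -672)
x = 20 (x = 17 + 3 = 20)
m(O) = O + 2*O² (m(O) = (O² + O²) + O = 2*O² + O = O + 2*O²)
l(k) = (20 + k)/(1 + k) (l(k) = (k + 20)/(k - (1 + 2*(-1))) = (20 + k)/(k - (1 - 2)) = (20 + k)/(k - 1*(-1)) = (20 + k)/(k + 1) = (20 + k)/(1 + k))
1/l(q) = 1/((20 - 672)/(1 - 672)) = 1/(-652/(-671)) = 1/(-1/671*(-652)) = 1/(652/671) = 671/652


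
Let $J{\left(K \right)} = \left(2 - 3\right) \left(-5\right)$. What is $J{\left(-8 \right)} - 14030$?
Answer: $-14025$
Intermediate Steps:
$J{\left(K \right)} = 5$ ($J{\left(K \right)} = \left(-1\right) \left(-5\right) = 5$)
$J{\left(-8 \right)} - 14030 = 5 - 14030 = -14025$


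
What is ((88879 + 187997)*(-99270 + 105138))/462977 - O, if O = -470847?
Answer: 219616039887/462977 ≈ 4.7436e+5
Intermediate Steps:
((88879 + 187997)*(-99270 + 105138))/462977 - O = ((88879 + 187997)*(-99270 + 105138))/462977 - 1*(-470847) = (276876*5868)*(1/462977) + 470847 = 1624708368*(1/462977) + 470847 = 1624708368/462977 + 470847 = 219616039887/462977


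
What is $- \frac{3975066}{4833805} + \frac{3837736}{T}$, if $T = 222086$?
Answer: $\frac{8834030478902}{536760208615} \approx 16.458$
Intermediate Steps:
$- \frac{3975066}{4833805} + \frac{3837736}{T} = - \frac{3975066}{4833805} + \frac{3837736}{222086} = \left(-3975066\right) \frac{1}{4833805} + 3837736 \cdot \frac{1}{222086} = - \frac{3975066}{4833805} + \frac{1918868}{111043} = \frac{8834030478902}{536760208615}$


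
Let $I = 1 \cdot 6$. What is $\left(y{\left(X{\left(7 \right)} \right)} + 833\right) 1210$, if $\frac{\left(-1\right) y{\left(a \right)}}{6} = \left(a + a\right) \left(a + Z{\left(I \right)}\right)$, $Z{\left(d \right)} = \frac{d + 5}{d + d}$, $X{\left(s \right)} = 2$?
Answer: $923230$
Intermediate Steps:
$I = 6$
$Z{\left(d \right)} = \frac{5 + d}{2 d}$
$y{\left(a \right)} = - 12 a \left(\frac{11}{12} + a\right)$ ($y{\left(a \right)} = - 6 \left(a + a\right) \left(a + \frac{5 + 6}{2 \cdot 6}\right) = - 6 \cdot 2 a \left(a + \frac{1}{2} \cdot \frac{1}{6} \cdot 11\right) = - 6 \cdot 2 a \left(a + \frac{11}{12}\right) = - 6 \cdot 2 a \left(\frac{11}{12} + a\right) = - 12 a \left(\frac{11}{12} + a\right)$)
$\left(y{\left(X{\left(7 \right)} \right)} + 833\right) 1210 = \left(\left(-1\right) 2 \left(11 + 12 \cdot 2\right) + 833\right) 1210 = \left(\left(-1\right) 2 \left(11 + 24\right) + 833\right) 1210 = \left(\left(-1\right) 2 \cdot 35 + 833\right) 1210 = \left(-70 + 833\right) 1210 = 763 \cdot 1210 = 923230$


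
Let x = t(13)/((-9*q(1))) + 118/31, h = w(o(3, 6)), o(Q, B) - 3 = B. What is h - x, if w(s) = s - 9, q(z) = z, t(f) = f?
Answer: -659/279 ≈ -2.3620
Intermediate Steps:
o(Q, B) = 3 + B
w(s) = -9 + s
h = 0 (h = -9 + (3 + 6) = -9 + 9 = 0)
x = 659/279 (x = 13/((-9*1)) + 118/31 = 13/(-9) + 118*(1/31) = 13*(-⅑) + 118/31 = -13/9 + 118/31 = 659/279 ≈ 2.3620)
h - x = 0 - 1*659/279 = 0 - 659/279 = -659/279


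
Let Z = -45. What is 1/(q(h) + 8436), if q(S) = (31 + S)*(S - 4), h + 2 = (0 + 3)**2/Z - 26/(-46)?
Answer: 13225/109377804 ≈ 0.00012091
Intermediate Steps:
h = -188/115 (h = -2 + ((0 + 3)**2/(-45) - 26/(-46)) = -2 + (3**2*(-1/45) - 26*(-1/46)) = -2 + (9*(-1/45) + 13/23) = -2 + (-1/5 + 13/23) = -2 + 42/115 = -188/115 ≈ -1.6348)
q(S) = (-4 + S)*(31 + S) (q(S) = (31 + S)*(-4 + S) = (-4 + S)*(31 + S))
1/(q(h) + 8436) = 1/((-124 + (-188/115)**2 + 27*(-188/115)) + 8436) = 1/((-124 + 35344/13225 - 5076/115) + 8436) = 1/(-2188296/13225 + 8436) = 1/(109377804/13225) = 13225/109377804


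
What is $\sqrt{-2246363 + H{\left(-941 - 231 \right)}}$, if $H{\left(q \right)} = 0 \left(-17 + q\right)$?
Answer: $i \sqrt{2246363} \approx 1498.8 i$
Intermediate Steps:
$H{\left(q \right)} = 0$
$\sqrt{-2246363 + H{\left(-941 - 231 \right)}} = \sqrt{-2246363 + 0} = \sqrt{-2246363} = i \sqrt{2246363}$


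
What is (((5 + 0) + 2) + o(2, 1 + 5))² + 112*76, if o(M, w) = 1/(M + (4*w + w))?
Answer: 8766913/1024 ≈ 8561.4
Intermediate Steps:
o(M, w) = 1/(M + 5*w)
(((5 + 0) + 2) + o(2, 1 + 5))² + 112*76 = (((5 + 0) + 2) + 1/(2 + 5*(1 + 5)))² + 112*76 = ((5 + 2) + 1/(2 + 5*6))² + 8512 = (7 + 1/(2 + 30))² + 8512 = (7 + 1/32)² + 8512 = (225/32)² + 8512 = 50625/1024 + 8512 = 8766913/1024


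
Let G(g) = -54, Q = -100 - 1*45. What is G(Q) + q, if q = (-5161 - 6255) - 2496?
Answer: -13966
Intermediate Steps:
Q = -145 (Q = -100 - 45 = -145)
q = -13912 (q = -11416 - 2496 = -13912)
G(Q) + q = -54 - 13912 = -13966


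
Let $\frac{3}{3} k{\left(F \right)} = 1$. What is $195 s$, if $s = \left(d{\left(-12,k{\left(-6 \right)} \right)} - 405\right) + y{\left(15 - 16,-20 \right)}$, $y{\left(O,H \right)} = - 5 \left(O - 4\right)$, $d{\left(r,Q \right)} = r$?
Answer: $-76440$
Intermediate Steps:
$k{\left(F \right)} = 1$
$y{\left(O,H \right)} = 20 - 5 O$ ($y{\left(O,H \right)} = - 5 \left(-4 + O\right) = 20 - 5 O$)
$s = -392$ ($s = \left(-12 - 405\right) + \left(20 - 5 \left(15 - 16\right)\right) = -417 + \left(20 - 5 \left(15 - 16\right)\right) = -417 + \left(20 - -5\right) = -417 + \left(20 + 5\right) = -417 + 25 = -392$)
$195 s = 195 \left(-392\right) = -76440$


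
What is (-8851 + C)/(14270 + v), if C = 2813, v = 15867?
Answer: -6038/30137 ≈ -0.20035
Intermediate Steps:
(-8851 + C)/(14270 + v) = (-8851 + 2813)/(14270 + 15867) = -6038/30137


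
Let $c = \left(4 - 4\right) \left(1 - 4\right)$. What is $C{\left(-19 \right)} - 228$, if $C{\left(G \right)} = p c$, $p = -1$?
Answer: $-228$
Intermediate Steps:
$c = 0$ ($c = 0 \left(-3\right) = 0$)
$C{\left(G \right)} = 0$ ($C{\left(G \right)} = \left(-1\right) 0 = 0$)
$C{\left(-19 \right)} - 228 = 0 - 228 = -228$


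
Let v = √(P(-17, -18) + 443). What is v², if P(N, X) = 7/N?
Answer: 7524/17 ≈ 442.59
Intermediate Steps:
v = 6*√3553/17 (v = √(7/(-17) + 443) = √(7*(-1/17) + 443) = √(-7/17 + 443) = √(7524/17) = 6*√3553/17 ≈ 21.038)
v² = (6*√3553/17)² = 7524/17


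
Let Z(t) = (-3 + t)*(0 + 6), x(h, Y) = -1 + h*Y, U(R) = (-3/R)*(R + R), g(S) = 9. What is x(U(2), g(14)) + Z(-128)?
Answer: -841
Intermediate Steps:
U(R) = -6 (U(R) = (-3/R)*(2*R) = -6)
x(h, Y) = -1 + Y*h
Z(t) = -18 + 6*t (Z(t) = (-3 + t)*6 = -18 + 6*t)
x(U(2), g(14)) + Z(-128) = (-1 + 9*(-6)) + (-18 + 6*(-128)) = (-1 - 54) + (-18 - 768) = -55 - 786 = -841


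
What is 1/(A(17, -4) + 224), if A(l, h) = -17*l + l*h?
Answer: -1/133 ≈ -0.0075188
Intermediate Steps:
A(l, h) = -17*l + h*l
1/(A(17, -4) + 224) = 1/(17*(-17 - 4) + 224) = 1/(17*(-21) + 224) = 1/(-357 + 224) = 1/(-133) = -1/133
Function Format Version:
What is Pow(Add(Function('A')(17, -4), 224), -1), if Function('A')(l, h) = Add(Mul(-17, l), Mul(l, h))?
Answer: Rational(-1, 133) ≈ -0.0075188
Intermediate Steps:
Function('A')(l, h) = Add(Mul(-17, l), Mul(h, l))
Pow(Add(Function('A')(17, -4), 224), -1) = Pow(Add(Mul(17, Add(-17, -4)), 224), -1) = Pow(Add(Mul(17, -21), 224), -1) = Pow(Add(-357, 224), -1) = Pow(-133, -1) = Rational(-1, 133)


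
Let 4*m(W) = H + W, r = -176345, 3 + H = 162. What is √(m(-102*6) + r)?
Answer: I*√705833/2 ≈ 420.07*I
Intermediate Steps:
H = 159 (H = -3 + 162 = 159)
m(W) = 159/4 + W/4 (m(W) = (159 + W)/4 = 159/4 + W/4)
√(m(-102*6) + r) = √((159/4 + (-102*6)/4) - 176345) = √((159/4 + (¼)*(-612)) - 176345) = √((159/4 - 153) - 176345) = √(-453/4 - 176345) = √(-705833/4) = I*√705833/2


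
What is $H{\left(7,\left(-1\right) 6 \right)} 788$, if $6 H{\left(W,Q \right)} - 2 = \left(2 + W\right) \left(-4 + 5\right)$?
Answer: $\frac{4334}{3} \approx 1444.7$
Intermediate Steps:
$H{\left(W,Q \right)} = \frac{2}{3} + \frac{W}{6}$ ($H{\left(W,Q \right)} = \frac{1}{3} + \frac{\left(2 + W\right) \left(-4 + 5\right)}{6} = \frac{1}{3} + \frac{\left(2 + W\right) 1}{6} = \frac{1}{3} + \frac{2 + W}{6} = \frac{1}{3} + \left(\frac{1}{3} + \frac{W}{6}\right) = \frac{2}{3} + \frac{W}{6}$)
$H{\left(7,\left(-1\right) 6 \right)} 788 = \left(\frac{2}{3} + \frac{1}{6} \cdot 7\right) 788 = \left(\frac{2}{3} + \frac{7}{6}\right) 788 = \frac{11}{6} \cdot 788 = \frac{4334}{3}$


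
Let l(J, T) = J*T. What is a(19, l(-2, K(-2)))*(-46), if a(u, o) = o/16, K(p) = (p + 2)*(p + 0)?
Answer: 0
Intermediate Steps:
K(p) = p*(2 + p) (K(p) = (2 + p)*p = p*(2 + p))
a(u, o) = o/16 (a(u, o) = o*(1/16) = o/16)
a(19, l(-2, K(-2)))*(-46) = ((-(-4)*(2 - 2))/16)*(-46) = ((-(-4)*0)/16)*(-46) = ((-2*0)/16)*(-46) = ((1/16)*0)*(-46) = 0*(-46) = 0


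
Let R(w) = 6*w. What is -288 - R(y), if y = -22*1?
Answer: -156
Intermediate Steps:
y = -22
-288 - R(y) = -288 - 6*(-22) = -288 - 1*(-132) = -288 + 132 = -156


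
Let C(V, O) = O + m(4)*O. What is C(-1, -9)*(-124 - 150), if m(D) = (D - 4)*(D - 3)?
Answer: 2466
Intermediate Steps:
m(D) = (-4 + D)*(-3 + D)
C(V, O) = O (C(V, O) = O + (12 + 4**2 - 7*4)*O = O + (12 + 16 - 28)*O = O + 0*O = O + 0 = O)
C(-1, -9)*(-124 - 150) = -9*(-124 - 150) = -9*(-274) = 2466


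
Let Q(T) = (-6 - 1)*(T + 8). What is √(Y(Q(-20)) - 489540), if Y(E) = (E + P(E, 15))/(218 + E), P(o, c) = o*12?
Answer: I*√11161919094/151 ≈ 699.67*I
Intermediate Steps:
P(o, c) = 12*o
Q(T) = -56 - 7*T (Q(T) = -7*(8 + T) = -56 - 7*T)
Y(E) = 13*E/(218 + E) (Y(E) = (E + 12*E)/(218 + E) = (13*E)/(218 + E) = 13*E/(218 + E))
√(Y(Q(-20)) - 489540) = √(13*(-56 - 7*(-20))/(218 + (-56 - 7*(-20))) - 489540) = √(13*(-56 + 140)/(218 + (-56 + 140)) - 489540) = √(13*84/(218 + 84) - 489540) = √(13*84/302 - 489540) = √(13*84*(1/302) - 489540) = √(546/151 - 489540) = √(-73919994/151) = I*√11161919094/151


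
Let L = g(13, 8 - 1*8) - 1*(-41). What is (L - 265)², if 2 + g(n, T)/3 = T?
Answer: 52900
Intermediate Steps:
g(n, T) = -6 + 3*T
L = 35 (L = (-6 + 3*(8 - 1*8)) - 1*(-41) = (-6 + 3*(8 - 8)) + 41 = (-6 + 3*0) + 41 = (-6 + 0) + 41 = -6 + 41 = 35)
(L - 265)² = (35 - 265)² = (-230)² = 52900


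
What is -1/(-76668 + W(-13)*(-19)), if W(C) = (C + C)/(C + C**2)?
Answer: 6/459989 ≈ 1.3044e-5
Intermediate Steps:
W(C) = 2*C/(C + C**2) (W(C) = (2*C)/(C + C**2) = 2*C/(C + C**2))
-1/(-76668 + W(-13)*(-19)) = -1/(-76668 + (2/(1 - 13))*(-19)) = -1/(-76668 + (2/(-12))*(-19)) = -1/(-76668 + (2*(-1/12))*(-19)) = -1/(-76668 - 1/6*(-19)) = -1/(-76668 + 19/6) = -1/(-459989/6) = -1*(-6/459989) = 6/459989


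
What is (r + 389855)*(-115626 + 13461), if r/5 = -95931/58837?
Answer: -137847141770100/3461 ≈ -3.9829e+10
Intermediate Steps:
r = -28215/3461 (r = 5*(-95931/58837) = 5*(-95931*1/58837) = 5*(-5643/3461) = -28215/3461 ≈ -8.1523)
(r + 389855)*(-115626 + 13461) = (-28215/3461 + 389855)*(-115626 + 13461) = (1349259940/3461)*(-102165) = -137847141770100/3461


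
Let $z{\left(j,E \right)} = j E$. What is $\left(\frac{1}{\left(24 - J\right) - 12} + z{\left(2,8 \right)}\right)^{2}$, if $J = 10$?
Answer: $\frac{1089}{4} \approx 272.25$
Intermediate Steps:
$z{\left(j,E \right)} = E j$
$\left(\frac{1}{\left(24 - J\right) - 12} + z{\left(2,8 \right)}\right)^{2} = \left(\frac{1}{\left(24 - 10\right) - 12} + 8 \cdot 2\right)^{2} = \left(\frac{1}{\left(24 - 10\right) - 12} + 16\right)^{2} = \left(\frac{1}{14 - 12} + 16\right)^{2} = \left(\frac{1}{2} + 16\right)^{2} = \left(\frac{33}{2}\right)^{2} = \frac{1089}{4}$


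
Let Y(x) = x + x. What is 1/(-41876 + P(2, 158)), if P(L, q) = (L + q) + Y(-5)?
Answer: -1/41726 ≈ -2.3966e-5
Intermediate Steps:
Y(x) = 2*x
P(L, q) = -10 + L + q (P(L, q) = (L + q) + 2*(-5) = (L + q) - 10 = -10 + L + q)
1/(-41876 + P(2, 158)) = 1/(-41876 + (-10 + 2 + 158)) = 1/(-41876 + 150) = 1/(-41726) = -1/41726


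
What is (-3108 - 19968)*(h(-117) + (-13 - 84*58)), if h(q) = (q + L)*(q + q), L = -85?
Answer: -978030108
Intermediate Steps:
h(q) = 2*q*(-85 + q) (h(q) = (q - 85)*(q + q) = (-85 + q)*(2*q) = 2*q*(-85 + q))
(-3108 - 19968)*(h(-117) + (-13 - 84*58)) = (-3108 - 19968)*(2*(-117)*(-85 - 117) + (-13 - 84*58)) = -23076*(2*(-117)*(-202) + (-13 - 4872)) = -23076*(47268 - 4885) = -23076*42383 = -978030108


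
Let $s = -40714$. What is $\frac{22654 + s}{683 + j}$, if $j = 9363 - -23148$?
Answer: $- \frac{1290}{2371} \approx -0.54407$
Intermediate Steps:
$j = 32511$ ($j = 9363 + 23148 = 32511$)
$\frac{22654 + s}{683 + j} = \frac{22654 - 40714}{683 + 32511} = - \frac{18060}{33194} = \left(-18060\right) \frac{1}{33194} = - \frac{1290}{2371}$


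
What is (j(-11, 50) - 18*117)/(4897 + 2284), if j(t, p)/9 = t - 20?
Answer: -2385/7181 ≈ -0.33213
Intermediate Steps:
j(t, p) = -180 + 9*t (j(t, p) = 9*(t - 20) = 9*(-20 + t) = -180 + 9*t)
(j(-11, 50) - 18*117)/(4897 + 2284) = ((-180 + 9*(-11)) - 18*117)/(4897 + 2284) = ((-180 - 99) - 2106)/7181 = (-279 - 2106)*(1/7181) = -2385*1/7181 = -2385/7181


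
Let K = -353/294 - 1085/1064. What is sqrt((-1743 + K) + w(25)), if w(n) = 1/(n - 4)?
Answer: I*sqrt(493925786)/532 ≈ 41.775*I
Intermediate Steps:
w(n) = 1/(-4 + n)
K = -49613/22344 (K = -353*1/294 - 1085*1/1064 = -353/294 - 155/152 = -49613/22344 ≈ -2.2204)
sqrt((-1743 + K) + w(25)) = sqrt((-1743 - 49613/22344) + 1/(-4 + 25)) = sqrt(-38995205/22344 + 1/21) = sqrt(-12998047/7448) = I*sqrt(493925786)/532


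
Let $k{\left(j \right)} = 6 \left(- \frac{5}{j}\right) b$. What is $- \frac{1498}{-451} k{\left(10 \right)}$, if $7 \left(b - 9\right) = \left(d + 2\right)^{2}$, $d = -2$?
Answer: $- \frac{40446}{451} \approx -89.681$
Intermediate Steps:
$b = 9$ ($b = 9 + \frac{\left(-2 + 2\right)^{2}}{7} = 9 + \frac{0^{2}}{7} = 9 + \frac{1}{7} \cdot 0 = 9 + 0 = 9$)
$k{\left(j \right)} = - \frac{270}{j}$ ($k{\left(j \right)} = 6 \left(- \frac{5}{j}\right) 9 = - \frac{30}{j} 9 = - \frac{270}{j}$)
$- \frac{1498}{-451} k{\left(10 \right)} = - \frac{1498}{-451} \left(- \frac{270}{10}\right) = \left(-1498\right) \left(- \frac{1}{451}\right) \left(\left(-270\right) \frac{1}{10}\right) = \frac{1498}{451} \left(-27\right) = - \frac{40446}{451}$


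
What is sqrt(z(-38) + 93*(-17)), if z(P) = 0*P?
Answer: I*sqrt(1581) ≈ 39.762*I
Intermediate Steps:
z(P) = 0
sqrt(z(-38) + 93*(-17)) = sqrt(0 + 93*(-17)) = sqrt(0 - 1581) = sqrt(-1581) = I*sqrt(1581)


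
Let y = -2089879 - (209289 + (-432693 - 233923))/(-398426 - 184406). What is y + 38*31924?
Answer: -511008321471/582832 ≈ -8.7677e+5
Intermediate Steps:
y = -1218048814655/582832 (y = -2089879 - (209289 - 666616)/(-582832) = -2089879 - (-457327)*(-1)/582832 = -2089879 - 1*457327/582832 = -2089879 - 457327/582832 = -1218048814655/582832 ≈ -2.0899e+6)
y + 38*31924 = -1218048814655/582832 + 38*31924 = -1218048814655/582832 + 1213112 = -511008321471/582832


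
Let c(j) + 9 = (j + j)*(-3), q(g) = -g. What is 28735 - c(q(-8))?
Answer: 28792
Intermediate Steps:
c(j) = -9 - 6*j (c(j) = -9 + (j + j)*(-3) = -9 + (2*j)*(-3) = -9 - 6*j)
28735 - c(q(-8)) = 28735 - (-9 - (-6)*(-8)) = 28735 - (-9 - 6*8) = 28735 - (-9 - 48) = 28735 - 1*(-57) = 28735 + 57 = 28792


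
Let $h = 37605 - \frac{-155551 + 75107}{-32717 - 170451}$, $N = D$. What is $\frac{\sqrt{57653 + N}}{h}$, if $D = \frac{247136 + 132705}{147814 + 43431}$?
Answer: $\frac{7256 \sqrt{2108710940583370}}{52182920793715} \approx 0.0063852$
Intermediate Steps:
$D = \frac{379841}{191245} \approx 1.9861$
$N = \frac{379841}{191245} \approx 1.9861$
$h = \frac{272859007}{7256}$ ($h = 37605 - - \frac{80444}{-203168} = 37605 - \left(-80444\right) \left(- \frac{1}{203168}\right) = 37605 - \frac{2873}{7256} = \frac{272859007}{7256} \approx 37605.0$)
$\frac{\sqrt{57653 + N}}{h} = \frac{\sqrt{57653 + \frac{379841}{191245}}}{\frac{272859007}{7256}} = \sqrt{\frac{11026227826}{191245}} \cdot \frac{7256}{272859007} = \frac{\sqrt{2108710940583370}}{191245} \cdot \frac{7256}{272859007} = \frac{7256 \sqrt{2108710940583370}}{52182920793715}$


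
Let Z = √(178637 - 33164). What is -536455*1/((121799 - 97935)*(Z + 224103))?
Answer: -40073724955/399499342007168 + 536455*√145473/1198498026021504 ≈ -0.00010014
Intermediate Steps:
Z = √145473 ≈ 381.41
-536455*1/((121799 - 97935)*(Z + 224103)) = -536455*1/((121799 - 97935)*(√145473 + 224103)) = -536455*1/(23864*(224103 + √145473)) = -536455/(5347993992 + 23864*√145473)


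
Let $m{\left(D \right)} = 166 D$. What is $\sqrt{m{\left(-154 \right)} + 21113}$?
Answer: $i \sqrt{4451} \approx 66.716 i$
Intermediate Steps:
$\sqrt{m{\left(-154 \right)} + 21113} = \sqrt{166 \left(-154\right) + 21113} = \sqrt{-25564 + 21113} = \sqrt{-4451} = i \sqrt{4451}$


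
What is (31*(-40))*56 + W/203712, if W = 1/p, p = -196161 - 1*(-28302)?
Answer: -2374493342699521/34194892608 ≈ -69440.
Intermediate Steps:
p = -167859 (p = -196161 + 28302 = -167859)
W = -1/167859 (W = 1/(-167859) = -1/167859 ≈ -5.9574e-6)
(31*(-40))*56 + W/203712 = (31*(-40))*56 - 1/167859/203712 = -1240*56 - 1/167859*1/203712 = -69440 - 1/34194892608 = -2374493342699521/34194892608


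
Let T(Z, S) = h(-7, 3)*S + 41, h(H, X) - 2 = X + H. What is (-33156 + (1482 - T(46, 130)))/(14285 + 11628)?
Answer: -31455/25913 ≈ -1.2139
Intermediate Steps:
h(H, X) = 2 + H + X (h(H, X) = 2 + (X + H) = 2 + (H + X) = 2 + H + X)
T(Z, S) = 41 - 2*S (T(Z, S) = (2 - 7 + 3)*S + 41 = -2*S + 41 = 41 - 2*S)
(-33156 + (1482 - T(46, 130)))/(14285 + 11628) = (-33156 + (1482 - (41 - 2*130)))/(14285 + 11628) = (-33156 + (1482 - (41 - 260)))/25913 = (-33156 + (1482 - 1*(-219)))*(1/25913) = (-33156 + (1482 + 219))*(1/25913) = (-33156 + 1701)*(1/25913) = -31455*1/25913 = -31455/25913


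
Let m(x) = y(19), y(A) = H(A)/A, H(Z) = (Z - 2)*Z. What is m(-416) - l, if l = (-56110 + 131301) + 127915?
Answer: -203089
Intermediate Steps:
H(Z) = Z*(-2 + Z) (H(Z) = (-2 + Z)*Z = Z*(-2 + Z))
y(A) = -2 + A (y(A) = (A*(-2 + A))/A = -2 + A)
m(x) = 17 (m(x) = -2 + 19 = 17)
l = 203106 (l = 75191 + 127915 = 203106)
m(-416) - l = 17 - 1*203106 = 17 - 203106 = -203089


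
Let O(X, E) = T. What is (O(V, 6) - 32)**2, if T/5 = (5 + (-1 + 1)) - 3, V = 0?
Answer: 484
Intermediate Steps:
T = 10 (T = 5*((5 + (-1 + 1)) - 3) = 5*((5 + 0) - 3) = 5*(5 - 3) = 5*2 = 10)
O(X, E) = 10
(O(V, 6) - 32)**2 = (10 - 32)**2 = (-22)**2 = 484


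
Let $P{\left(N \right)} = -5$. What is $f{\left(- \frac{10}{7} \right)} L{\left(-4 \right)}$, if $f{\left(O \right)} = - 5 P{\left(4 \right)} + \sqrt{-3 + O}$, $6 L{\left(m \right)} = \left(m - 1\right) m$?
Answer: $\frac{250}{3} + \frac{10 i \sqrt{217}}{21} \approx 83.333 + 7.0147 i$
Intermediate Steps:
$L{\left(m \right)} = \frac{m \left(-1 + m\right)}{6}$ ($L{\left(m \right)} = \frac{\left(m - 1\right) m}{6} = \frac{\left(-1 + m\right) m}{6} = \frac{m \left(-1 + m\right)}{6}$)
$f{\left(O \right)} = 25 + \sqrt{-3 + O}$ ($f{\left(O \right)} = \left(-5\right) \left(-5\right) + \sqrt{-3 + O} = 25 + \sqrt{-3 + O}$)
$f{\left(- \frac{10}{7} \right)} L{\left(-4 \right)} = \left(25 + \sqrt{-3 - \frac{10}{7}}\right) \frac{1}{6} \left(-4\right) \left(-1 - 4\right) = \left(25 + \sqrt{-3 - \frac{10}{7}}\right) \frac{1}{6} \left(-4\right) \left(-5\right) = \left(25 + \sqrt{-3 - \frac{10}{7}}\right) \frac{10}{3} = \left(25 + \sqrt{- \frac{31}{7}}\right) \frac{10}{3} = \left(25 + \frac{i \sqrt{217}}{7}\right) \frac{10}{3} = \frac{250}{3} + \frac{10 i \sqrt{217}}{21}$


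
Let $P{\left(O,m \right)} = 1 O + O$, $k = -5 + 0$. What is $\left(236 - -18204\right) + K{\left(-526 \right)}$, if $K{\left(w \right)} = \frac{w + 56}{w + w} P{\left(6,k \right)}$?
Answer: $\frac{4851130}{263} \approx 18445.0$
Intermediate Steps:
$k = -5$
$P{\left(O,m \right)} = 2 O$ ($P{\left(O,m \right)} = O + O = 2 O$)
$K{\left(w \right)} = \frac{6 \left(56 + w\right)}{w}$ ($K{\left(w \right)} = \frac{w + 56}{w + w} 2 \cdot 6 = \frac{56 + w}{2 w} 12 = \frac{6 \left(56 + w\right)}{w}$)
$\left(236 - -18204\right) + K{\left(-526 \right)} = \left(236 - -18204\right) + \left(6 + \frac{336}{-526}\right) = \left(236 + 18204\right) + \left(6 + 336 \left(- \frac{1}{526}\right)\right) = 18440 + \left(6 - \frac{168}{263}\right) = 18440 + \frac{1410}{263} = \frac{4851130}{263}$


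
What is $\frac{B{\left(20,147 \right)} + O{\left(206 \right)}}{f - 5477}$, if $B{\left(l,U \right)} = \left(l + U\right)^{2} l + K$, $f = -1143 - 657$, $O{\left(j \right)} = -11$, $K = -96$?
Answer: $- \frac{557673}{7277} \approx -76.635$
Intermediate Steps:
$f = -1800$ ($f = -1143 - 657 = -1800$)
$B{\left(l,U \right)} = -96 + l \left(U + l\right)^{2}$ ($B{\left(l,U \right)} = \left(l + U\right)^{2} l - 96 = \left(U + l\right)^{2} l - 96 = l \left(U + l\right)^{2} - 96 = -96 + l \left(U + l\right)^{2}$)
$\frac{B{\left(20,147 \right)} + O{\left(206 \right)}}{f - 5477} = \frac{\left(-96 + 20 \left(147 + 20\right)^{2}\right) - 11}{-1800 - 5477} = \frac{\left(-96 + 20 \cdot 167^{2}\right) - 11}{-7277} = \left(\left(-96 + 20 \cdot 27889\right) - 11\right) \left(- \frac{1}{7277}\right) = \left(\left(-96 + 557780\right) - 11\right) \left(- \frac{1}{7277}\right) = \left(557684 - 11\right) \left(- \frac{1}{7277}\right) = 557673 \left(- \frac{1}{7277}\right) = - \frac{557673}{7277}$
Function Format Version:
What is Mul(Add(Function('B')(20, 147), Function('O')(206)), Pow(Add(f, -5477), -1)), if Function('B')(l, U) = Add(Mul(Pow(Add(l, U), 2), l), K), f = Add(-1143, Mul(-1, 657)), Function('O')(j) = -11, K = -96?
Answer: Rational(-557673, 7277) ≈ -76.635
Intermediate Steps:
f = -1800 (f = Add(-1143, -657) = -1800)
Function('B')(l, U) = Add(-96, Mul(l, Pow(Add(U, l), 2))) (Function('B')(l, U) = Add(Mul(Pow(Add(l, U), 2), l), -96) = Add(Mul(Pow(Add(U, l), 2), l), -96) = Add(Mul(l, Pow(Add(U, l), 2)), -96) = Add(-96, Mul(l, Pow(Add(U, l), 2))))
Mul(Add(Function('B')(20, 147), Function('O')(206)), Pow(Add(f, -5477), -1)) = Mul(Add(Add(-96, Mul(20, Pow(Add(147, 20), 2))), -11), Pow(Add(-1800, -5477), -1)) = Mul(Add(Add(-96, Mul(20, Pow(167, 2))), -11), Pow(-7277, -1)) = Mul(Add(Add(-96, Mul(20, 27889)), -11), Rational(-1, 7277)) = Mul(Add(Add(-96, 557780), -11), Rational(-1, 7277)) = Mul(Add(557684, -11), Rational(-1, 7277)) = Mul(557673, Rational(-1, 7277)) = Rational(-557673, 7277)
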